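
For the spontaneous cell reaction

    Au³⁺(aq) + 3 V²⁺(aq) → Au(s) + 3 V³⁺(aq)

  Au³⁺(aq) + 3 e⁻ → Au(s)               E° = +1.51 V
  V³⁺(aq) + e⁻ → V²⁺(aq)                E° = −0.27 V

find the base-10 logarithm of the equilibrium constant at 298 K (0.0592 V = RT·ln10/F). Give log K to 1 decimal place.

log K = 90.2

The Au³⁺/Au couple is reduced (cathode); E°cell = +1.51 − (−0.27) = +1.78 V with n = 3.
At equilibrium E = 0, so log K = nE°cell / 0.0592 = (3)(+1.78) / 0.0592 = 90.2.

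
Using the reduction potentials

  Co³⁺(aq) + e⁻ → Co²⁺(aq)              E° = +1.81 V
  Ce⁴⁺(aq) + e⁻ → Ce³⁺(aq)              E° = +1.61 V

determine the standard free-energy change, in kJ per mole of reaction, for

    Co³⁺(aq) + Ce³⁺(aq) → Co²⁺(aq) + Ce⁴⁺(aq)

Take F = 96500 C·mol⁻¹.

−19.3 kJ/mol

In the reaction as written Co³⁺(aq) is reduced, so the Co³⁺/Co²⁺ couple is the cathode and Ce⁴⁺/Ce³⁺ is the anode.
E°cell = +1.81 − (+1.61) = +0.20 V; balancing electrons gives n = 1.
ΔG° = −nFE°cell = −(1)(96500)(+0.20) J/mol = −19.3 kJ/mol.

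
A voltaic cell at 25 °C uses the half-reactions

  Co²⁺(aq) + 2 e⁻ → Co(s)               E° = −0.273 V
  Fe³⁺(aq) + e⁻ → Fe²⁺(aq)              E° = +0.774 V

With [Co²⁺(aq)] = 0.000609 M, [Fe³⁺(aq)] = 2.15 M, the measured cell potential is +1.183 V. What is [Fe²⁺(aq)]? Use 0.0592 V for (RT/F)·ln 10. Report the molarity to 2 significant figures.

0.44 M

Fe³⁺/Fe²⁺ is the cathode (higher E°); E°cell = +0.774 − (−0.273) = +1.047 V with n = 2.
Since E = E° − (0.0592/n)·log Q, log Q = n(E° − E)/0.0592 = −4.595.
Balancing electrons gives 2 Fe³⁺(aq) + Co(s) → 2 Fe²⁺(aq) + Co²⁺(aq); thus Q = ([Fe²⁺(aq)]^2·[Co²⁺(aq)]) / [Fe³⁺(aq)]^2.
Isolating [Fe²⁺(aq)] in Q = 10^{−4.595} yields log [Fe²⁺(aq)] = −0.357, i.e. 0.44 M.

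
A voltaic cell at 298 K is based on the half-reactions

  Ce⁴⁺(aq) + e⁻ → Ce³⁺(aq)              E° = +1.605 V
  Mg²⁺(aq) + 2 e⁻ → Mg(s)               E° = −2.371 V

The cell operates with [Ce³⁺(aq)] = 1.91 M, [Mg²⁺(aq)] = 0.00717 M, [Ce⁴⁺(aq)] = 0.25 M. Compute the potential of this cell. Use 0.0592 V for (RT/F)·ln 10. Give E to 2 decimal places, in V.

Since E°(Ce⁴⁺/Ce³⁺) > E°(Mg²⁺/Mg), Ce⁴⁺/Ce³⁺ serves as the cathode.
The standard potential is +1.605 − (−2.371) = +3.976 V and the balanced reaction transfers n = 2 electrons.
Balancing gives 2 Ce⁴⁺(aq) + Mg(s) → 2 Ce³⁺(aq) + Mg²⁺(aq); hence Q = ([Ce³⁺(aq)]^2·[Mg²⁺(aq)]) / [Ce⁴⁺(aq)]^2 = 0.419 (log Q = −0.378).
By the Nernst equation, E = +3.976 − (0.0592/2)·(−0.378) = +3.99 V.

+3.99 V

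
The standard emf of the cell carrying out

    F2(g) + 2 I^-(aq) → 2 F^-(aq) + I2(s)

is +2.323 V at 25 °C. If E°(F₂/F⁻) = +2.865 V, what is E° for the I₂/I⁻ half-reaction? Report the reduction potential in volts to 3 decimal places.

In the reaction as written the F₂/F⁻ couple is reduced (cathode) and I₂/I⁻ is oxidized (anode), so E°cell = E°(F₂/F⁻) − E°(I₂/I⁻).
E°(I₂/I⁻) = E°(cathode) − E°cell = +2.865 − (+2.323) = +0.542 V.

+0.542 V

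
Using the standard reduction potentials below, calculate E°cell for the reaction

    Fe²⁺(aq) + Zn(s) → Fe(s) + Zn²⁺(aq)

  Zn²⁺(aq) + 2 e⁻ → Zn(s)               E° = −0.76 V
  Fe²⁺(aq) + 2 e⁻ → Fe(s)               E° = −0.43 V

In the reaction as written, Fe²⁺(aq) is reduced (cathode) and Zn²⁺(aq) is produced by oxidation at the anode.
E°cell = E°(cathode) − E°(anode) = −0.43 − (−0.76) = +0.33 V.

+0.33 V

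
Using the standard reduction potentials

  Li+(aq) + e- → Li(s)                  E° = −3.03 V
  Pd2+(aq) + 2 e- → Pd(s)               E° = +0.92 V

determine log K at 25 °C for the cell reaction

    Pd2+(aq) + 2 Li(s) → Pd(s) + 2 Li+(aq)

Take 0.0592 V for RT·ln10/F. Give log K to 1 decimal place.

The Pd²⁺/Pd couple is reduced (cathode); E°cell = +0.92 − (−3.03) = +3.95 V with n = 2.
At equilibrium E = 0, so log K = nE°cell / 0.0592 = (2)(+3.95) / 0.0592 = 133.4.

log K = 133.4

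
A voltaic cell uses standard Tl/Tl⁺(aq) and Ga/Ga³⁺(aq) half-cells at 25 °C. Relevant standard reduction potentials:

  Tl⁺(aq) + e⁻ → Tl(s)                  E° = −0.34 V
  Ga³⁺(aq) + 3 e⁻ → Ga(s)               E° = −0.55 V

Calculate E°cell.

Of the two couples in this cell, the one with the more positive reduction potential is reduced at the cathode: here that is Tl⁺/Tl (−0.34 V); Ga³⁺/Ga (−0.55 V) is the anode.
E°cell = E°(cathode) − E°(anode) = −0.34 − (−0.55) = +0.21 V.

+0.21 V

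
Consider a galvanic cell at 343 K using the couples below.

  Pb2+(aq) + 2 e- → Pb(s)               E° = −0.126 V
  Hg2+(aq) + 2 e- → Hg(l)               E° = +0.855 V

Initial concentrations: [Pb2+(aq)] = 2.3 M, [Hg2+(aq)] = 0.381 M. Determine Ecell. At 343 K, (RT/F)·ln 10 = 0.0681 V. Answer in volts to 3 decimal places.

Hg²⁺/Hg is reduced (cathode, E° = +0.855 V) and Pb²⁺/Pb is oxidized (anode).
E°cell = +0.855 − (−0.126) = +0.981 V, with n = 2 electrons transferred.
The balanced reaction is Hg2+(aq) + Pb(s) → Hg(l) + Pb2+(aq), so Q = [Pb2+(aq)] / [Hg2+(aq)] = 6.04 and log Q = 0.781.
By the Nernst equation, E = +0.981 − (0.0681/2)·(0.781) = +0.954 V.

+0.954 V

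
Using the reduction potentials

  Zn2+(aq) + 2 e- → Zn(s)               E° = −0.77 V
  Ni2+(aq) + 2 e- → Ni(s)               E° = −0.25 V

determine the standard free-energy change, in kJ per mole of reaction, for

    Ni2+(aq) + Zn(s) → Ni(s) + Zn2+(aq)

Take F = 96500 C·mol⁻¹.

−100 kJ/mol

In the reaction as written Ni2+(aq) is reduced, so the Ni²⁺/Ni couple is the cathode and Zn²⁺/Zn is the anode.
E°cell = −0.25 − (−0.77) = +0.52 V; balancing electrons gives n = 2.
ΔG° = −nFE°cell = −(2)(96500)(+0.52) J/mol = −100 kJ/mol.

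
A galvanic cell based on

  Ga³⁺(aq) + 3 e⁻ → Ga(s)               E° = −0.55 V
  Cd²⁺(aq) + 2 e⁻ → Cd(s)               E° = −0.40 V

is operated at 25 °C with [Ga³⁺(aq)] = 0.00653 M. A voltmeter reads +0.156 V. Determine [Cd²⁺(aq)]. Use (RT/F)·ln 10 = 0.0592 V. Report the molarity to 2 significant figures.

The Cd²⁺/Cd couple has the larger reduction potential, so it is the cathode: E°cell = −0.40 − (−0.55) = +0.15 V and n = 6.
Rearranging E = E° − (0.0592/n)·log Q gives log Q = 6(+0.15 − (+0.156))/0.0592 = −0.608.
For 3 Cd²⁺(aq) + 2 Ga(s) → 3 Cd(s) + 2 Ga³⁺(aq), the reaction quotient is Q = [Ga³⁺(aq)]^2 / [Cd²⁺(aq)]^3.
Isolating [Cd²⁺(aq)] in Q = 10^{−0.608} yields log [Cd²⁺(aq)] = −1.254, i.e. 0.056 M.

0.056 M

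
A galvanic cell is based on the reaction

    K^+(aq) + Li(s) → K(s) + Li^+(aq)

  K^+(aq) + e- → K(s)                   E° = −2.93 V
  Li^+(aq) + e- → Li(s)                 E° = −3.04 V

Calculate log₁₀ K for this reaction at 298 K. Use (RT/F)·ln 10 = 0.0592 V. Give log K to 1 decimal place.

log K = 1.9

The K⁺/K couple is reduced (cathode); E°cell = −2.93 − (−3.04) = +0.11 V with n = 1.
At equilibrium E = 0, so log K = nE°cell / 0.0592 = (1)(+0.11) / 0.0592 = 1.9.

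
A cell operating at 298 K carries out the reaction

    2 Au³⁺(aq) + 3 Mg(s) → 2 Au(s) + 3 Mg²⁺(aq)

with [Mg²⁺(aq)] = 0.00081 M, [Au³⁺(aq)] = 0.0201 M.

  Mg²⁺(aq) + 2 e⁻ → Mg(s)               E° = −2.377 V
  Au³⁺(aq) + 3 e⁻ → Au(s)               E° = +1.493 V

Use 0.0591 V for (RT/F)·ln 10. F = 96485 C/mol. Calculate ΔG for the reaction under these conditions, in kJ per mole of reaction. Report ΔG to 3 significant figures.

E°cell = +1.493 − (−2.377) = +3.870 V; the balanced reaction transfers n = 6 electrons.
Q = [Mg²⁺(aq)]^3 / [Au³⁺(aq)]^2 = 1.32×10^−6, so log Q = −5.881 and E = +3.870 − (0.0591/6)(−5.881) = +3.9279 V.
ΔG = −nFE = −(6)(96485)(+3.9279) J/mol = −2270 kJ/mol.

−2270 kJ/mol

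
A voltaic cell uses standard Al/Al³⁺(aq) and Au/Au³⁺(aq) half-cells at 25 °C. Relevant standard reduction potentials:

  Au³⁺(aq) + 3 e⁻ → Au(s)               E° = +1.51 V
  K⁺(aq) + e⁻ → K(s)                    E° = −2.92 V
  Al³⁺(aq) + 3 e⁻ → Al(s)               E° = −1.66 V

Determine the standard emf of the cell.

+3.17 V

Of the two couples in this cell, the one with the more positive reduction potential is reduced at the cathode: here that is Au³⁺/Au (+1.51 V); Al³⁺/Al (−1.66 V) is the anode.
E°cell = E°(cathode) − E°(anode) = +1.51 − (−1.66) = +3.17 V.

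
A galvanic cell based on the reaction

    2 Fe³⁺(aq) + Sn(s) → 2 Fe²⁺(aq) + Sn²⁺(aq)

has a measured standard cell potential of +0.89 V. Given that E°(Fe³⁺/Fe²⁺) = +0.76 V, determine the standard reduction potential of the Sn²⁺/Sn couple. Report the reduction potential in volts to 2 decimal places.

In the reaction as written the Fe³⁺/Fe²⁺ couple is reduced (cathode) and Sn²⁺/Sn is oxidized (anode), so E°cell = E°(Fe³⁺/Fe²⁺) − E°(Sn²⁺/Sn).
E°(Sn²⁺/Sn) = E°(cathode) − E°cell = +0.76 − (+0.89) = −0.13 V.

−0.13 V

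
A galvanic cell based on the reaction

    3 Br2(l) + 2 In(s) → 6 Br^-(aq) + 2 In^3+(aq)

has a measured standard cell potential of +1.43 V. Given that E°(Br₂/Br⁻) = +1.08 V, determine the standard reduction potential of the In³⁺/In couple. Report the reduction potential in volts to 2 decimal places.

In the reaction as written the Br₂/Br⁻ couple is reduced (cathode) and In³⁺/In is oxidized (anode), so E°cell = E°(Br₂/Br⁻) − E°(In³⁺/In).
E°(In³⁺/In) = E°(cathode) − E°cell = +1.08 − (+1.43) = −0.35 V.

−0.35 V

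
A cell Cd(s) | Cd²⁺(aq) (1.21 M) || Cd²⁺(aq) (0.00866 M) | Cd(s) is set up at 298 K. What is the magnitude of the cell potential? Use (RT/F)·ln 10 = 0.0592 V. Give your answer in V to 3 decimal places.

For a concentration cell E°cell = 0, since both electrodes use the same couple.
The compartment with the higher Cd²⁺(aq) concentration (1.21 M) acts as the cathode; ions are reduced there and produced at the dilute (0.00866 M) anode.
With n = 2, Ecell = −(0.0592/2)·log([dilute]/[conc]) = −(0.0592/2)·log(0.00866/1.21) = +0.063 V.

0.063 V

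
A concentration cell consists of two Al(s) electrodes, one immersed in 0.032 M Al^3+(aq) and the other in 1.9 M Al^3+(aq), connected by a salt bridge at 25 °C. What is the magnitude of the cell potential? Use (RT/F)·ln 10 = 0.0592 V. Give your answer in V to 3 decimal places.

0.035 V

For a concentration cell E°cell = 0, since both electrodes use the same couple.
The compartment with the higher Al^3+(aq) concentration (1.9 M) acts as the cathode; ions are reduced there and produced at the dilute (0.032 M) anode.
With n = 3, Ecell = −(0.0592/3)·log([dilute]/[conc]) = −(0.0592/3)·log(0.032/1.9) = +0.035 V.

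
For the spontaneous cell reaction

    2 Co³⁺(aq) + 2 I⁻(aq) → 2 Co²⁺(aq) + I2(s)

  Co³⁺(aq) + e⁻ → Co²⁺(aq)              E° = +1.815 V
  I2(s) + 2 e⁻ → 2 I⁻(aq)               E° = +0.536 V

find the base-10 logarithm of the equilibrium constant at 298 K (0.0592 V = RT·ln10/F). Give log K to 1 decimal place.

The Co³⁺/Co²⁺ couple is reduced (cathode); E°cell = +1.815 − (+0.536) = +1.279 V with n = 2.
At equilibrium E = 0, so log K = nE°cell / 0.0592 = (2)(+1.279) / 0.0592 = 43.2.

log K = 43.2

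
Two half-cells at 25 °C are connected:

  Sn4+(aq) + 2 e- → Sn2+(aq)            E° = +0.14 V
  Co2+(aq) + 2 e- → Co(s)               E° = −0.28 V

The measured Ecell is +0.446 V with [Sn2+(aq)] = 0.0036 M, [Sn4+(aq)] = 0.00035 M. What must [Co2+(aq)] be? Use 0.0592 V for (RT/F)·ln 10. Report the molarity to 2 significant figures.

0.013 M

Sn⁴⁺/Sn²⁺ is the cathode (higher E°); E°cell = +0.14 − (−0.28) = +0.42 V with n = 2.
Rearranging E = E° − (0.0592/n)·log Q gives log Q = 2(+0.42 − (+0.446))/0.0592 = −0.878.
Balancing electrons gives Sn4+(aq) + Co(s) → Sn2+(aq) + Co2+(aq); thus Q = ([Sn2+(aq)]·[Co2+(aq)]) / [Sn4+(aq)].
Isolating [Co2+(aq)] in Q = 10^{−0.878} yields log [Co2+(aq)] = −1.890, i.e. 0.013 M.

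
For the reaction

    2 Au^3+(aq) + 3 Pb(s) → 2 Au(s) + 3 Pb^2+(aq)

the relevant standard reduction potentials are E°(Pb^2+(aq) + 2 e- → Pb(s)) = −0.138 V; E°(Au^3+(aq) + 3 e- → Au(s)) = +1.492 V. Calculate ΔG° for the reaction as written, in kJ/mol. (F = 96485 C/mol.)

−944 kJ/mol

In the reaction as written Au^3+(aq) is reduced, so the Au³⁺/Au couple is the cathode and Pb²⁺/Pb is the anode.
E°cell = +1.492 − (−0.138) = +1.630 V; balancing electrons gives n = 6.
ΔG° = −nFE°cell = −(6)(96485)(+1.630) J/mol = −944 kJ/mol.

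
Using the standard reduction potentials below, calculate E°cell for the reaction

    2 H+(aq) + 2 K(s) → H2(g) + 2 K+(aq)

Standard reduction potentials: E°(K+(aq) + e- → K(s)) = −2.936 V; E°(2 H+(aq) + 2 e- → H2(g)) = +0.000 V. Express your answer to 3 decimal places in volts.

H+(aq) gains electrons, so the 2H⁺/H₂ couple is the cathode; the K⁺/K couple is the anode.
E°cell = E°(cathode) − E°(anode) = +0.000 − (−2.936) = +2.936 V.
The positive value indicates the reaction is spontaneous as written.

+2.936 V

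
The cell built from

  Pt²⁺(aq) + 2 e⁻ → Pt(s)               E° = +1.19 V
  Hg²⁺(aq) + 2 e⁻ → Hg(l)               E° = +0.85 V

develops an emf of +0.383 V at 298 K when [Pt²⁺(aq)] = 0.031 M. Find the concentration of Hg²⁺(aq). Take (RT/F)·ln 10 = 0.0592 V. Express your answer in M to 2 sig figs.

With Pt²⁺/Pt at the cathode and Hg²⁺/Hg at the anode, E°cell = +1.19 − (+0.85) = +0.34 V (n = 2).
Since E = E° − (0.0592/n)·log Q, log Q = n(E° − E)/0.0592 = −1.453.
For Pt²⁺(aq) + Hg(l) → Pt(s) + Hg²⁺(aq), the reaction quotient is Q = [Hg²⁺(aq)] / [Pt²⁺(aq)].
Substituting the known concentrations and solving, log [Hg²⁺(aq)] = −2.962 and [Hg²⁺(aq)] = 0.0011 M.

0.0011 M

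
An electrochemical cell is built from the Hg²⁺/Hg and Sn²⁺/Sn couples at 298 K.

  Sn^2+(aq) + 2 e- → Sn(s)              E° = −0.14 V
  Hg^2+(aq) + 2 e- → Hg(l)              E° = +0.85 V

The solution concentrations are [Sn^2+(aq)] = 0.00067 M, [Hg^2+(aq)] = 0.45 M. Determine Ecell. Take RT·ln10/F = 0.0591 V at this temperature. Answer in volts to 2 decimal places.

+1.07 V

The Hg²⁺/Hg couple has the more positive E°, so it is the cathode; Sn²⁺/Sn is the anode.
The standard potential is +0.85 − (−0.14) = +0.99 V and the balanced reaction transfers n = 2 electrons.
For the overall reaction Hg^2+(aq) + Sn(s) → Hg(l) + Sn^2+(aq), Q = [Sn^2+(aq)] / [Hg^2+(aq)] = 0.00149, giving log Q = −2.827.
Applying E = E° − (RT ln10/nF)·log Q gives +0.99 − (0.0591/2)(−2.827) = +1.07 V.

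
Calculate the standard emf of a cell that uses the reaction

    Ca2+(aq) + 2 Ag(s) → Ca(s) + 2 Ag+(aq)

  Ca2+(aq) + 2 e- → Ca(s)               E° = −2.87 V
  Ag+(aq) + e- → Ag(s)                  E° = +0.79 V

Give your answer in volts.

−3.66 V

Ca2+(aq) gains electrons, so the Ca²⁺/Ca couple is the cathode; the Ag⁺/Ag couple is the anode.
E°cell = E°(cathode) − E°(anode) = −2.87 − (+0.79) = −3.66 V.
The negative E°cell means the reaction is non-spontaneous in the direction written.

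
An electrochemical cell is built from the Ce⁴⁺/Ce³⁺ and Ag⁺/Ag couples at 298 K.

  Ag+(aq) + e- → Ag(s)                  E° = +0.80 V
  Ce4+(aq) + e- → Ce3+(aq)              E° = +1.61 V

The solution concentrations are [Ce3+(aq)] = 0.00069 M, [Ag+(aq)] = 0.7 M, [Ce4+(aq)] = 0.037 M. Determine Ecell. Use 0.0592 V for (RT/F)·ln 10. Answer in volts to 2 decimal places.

Ce⁴⁺/Ce³⁺ is reduced (cathode, E° = +1.61 V) and Ag⁺/Ag is oxidized (anode).
E°cell = +1.61 − (+0.80) = +0.81 V, with n = 1 electron transferred.
The balanced reaction is Ce4+(aq) + Ag(s) → Ce3+(aq) + Ag+(aq), so Q = ([Ce3+(aq)]·[Ag+(aq)]) / [Ce4+(aq)] = 0.0131 and log Q = −1.884.
E = E° − (0.0592/n)·log Q = +0.81 − (0.0592/1)(−1.884) = +0.92 V.

+0.92 V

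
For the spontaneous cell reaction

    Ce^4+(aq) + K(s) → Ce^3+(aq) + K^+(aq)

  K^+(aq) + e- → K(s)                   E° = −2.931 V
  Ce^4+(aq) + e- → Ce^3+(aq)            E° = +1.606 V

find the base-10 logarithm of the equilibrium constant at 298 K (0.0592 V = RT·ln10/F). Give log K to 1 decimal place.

log K = 76.6

The Ce⁴⁺/Ce³⁺ couple is reduced (cathode); E°cell = +1.606 − (−2.931) = +4.537 V with n = 1.
At equilibrium E = 0, so log K = nE°cell / 0.0592 = (1)(+4.537) / 0.0592 = 76.6.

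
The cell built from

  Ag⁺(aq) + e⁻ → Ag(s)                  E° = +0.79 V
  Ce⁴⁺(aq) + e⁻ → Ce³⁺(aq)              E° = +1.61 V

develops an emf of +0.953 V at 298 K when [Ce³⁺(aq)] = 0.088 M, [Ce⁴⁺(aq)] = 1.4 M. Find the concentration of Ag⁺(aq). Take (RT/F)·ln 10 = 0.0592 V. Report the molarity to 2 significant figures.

With Ce⁴⁺/Ce³⁺ at the cathode and Ag⁺/Ag at the anode, E°cell = +1.61 − (+0.79) = +0.82 V (n = 1).
Since E = E° − (0.0592/n)·log Q, log Q = n(E° − E)/0.0592 = −2.247.
For Ce⁴⁺(aq) + Ag(s) → Ce³⁺(aq) + Ag⁺(aq), the reaction quotient is Q = ([Ce³⁺(aq)]·[Ag⁺(aq)]) / [Ce⁴⁺(aq)].
Isolating [Ag⁺(aq)] in Q = 10^{−2.247} yields log [Ag⁺(aq)] = −1.045, i.e. 0.090 M.

0.090 M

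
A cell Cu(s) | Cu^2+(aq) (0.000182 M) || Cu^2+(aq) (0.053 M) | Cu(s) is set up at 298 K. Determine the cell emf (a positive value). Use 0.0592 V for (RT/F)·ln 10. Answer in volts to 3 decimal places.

For a concentration cell E°cell = 0, since both electrodes use the same couple.
The compartment with the higher Cu^2+(aq) concentration (0.053 M) acts as the cathode; ions are reduced there and produced at the dilute (0.000182 M) anode.
With n = 2, Ecell = −(0.0592/2)·log([dilute]/[conc]) = −(0.0592/2)·log(0.000182/0.053) = +0.073 V.

0.073 V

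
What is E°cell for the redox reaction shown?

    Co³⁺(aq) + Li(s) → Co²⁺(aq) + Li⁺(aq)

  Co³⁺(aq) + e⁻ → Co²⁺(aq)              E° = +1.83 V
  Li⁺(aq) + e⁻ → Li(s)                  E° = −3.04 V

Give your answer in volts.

Co³⁺(aq) gains electrons, so the Co³⁺/Co²⁺ couple is the cathode; the Li⁺/Li couple is the anode.
E°cell = E°(cathode) − E°(anode) = +1.83 − (−3.04) = +4.87 V.

+4.87 V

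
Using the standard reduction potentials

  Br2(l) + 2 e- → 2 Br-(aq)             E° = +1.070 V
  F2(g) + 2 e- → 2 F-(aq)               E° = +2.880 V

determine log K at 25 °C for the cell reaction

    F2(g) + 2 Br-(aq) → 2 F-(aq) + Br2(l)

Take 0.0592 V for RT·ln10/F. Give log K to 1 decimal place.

log K = 61.1

The F₂/F⁻ couple is reduced (cathode); E°cell = +2.880 − (+1.070) = +1.810 V with n = 2.
At equilibrium E = 0, so log K = nE°cell / 0.0592 = (2)(+1.810) / 0.0592 = 61.1.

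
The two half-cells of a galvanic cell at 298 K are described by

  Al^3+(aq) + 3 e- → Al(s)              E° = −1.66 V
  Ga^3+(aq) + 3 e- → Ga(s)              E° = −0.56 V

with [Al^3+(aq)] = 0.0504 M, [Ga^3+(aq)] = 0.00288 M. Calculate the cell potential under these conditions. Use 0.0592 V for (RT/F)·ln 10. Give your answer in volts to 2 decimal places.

+1.08 V

Since E°(Ga³⁺/Ga) > E°(Al³⁺/Al), Ga³⁺/Ga serves as the cathode.
The standard potential is −0.56 − (−1.66) = +1.10 V and the balanced reaction transfers n = 3 electrons.
For the overall reaction Ga^3+(aq) + Al(s) → Ga(s) + Al^3+(aq), Q = [Al^3+(aq)] / [Ga^3+(aq)] = 17.5, giving log Q = 1.243.
Applying E = E° − (RT ln10/nF)·log Q gives +1.10 − (0.0592/3)(1.243) = +1.08 V.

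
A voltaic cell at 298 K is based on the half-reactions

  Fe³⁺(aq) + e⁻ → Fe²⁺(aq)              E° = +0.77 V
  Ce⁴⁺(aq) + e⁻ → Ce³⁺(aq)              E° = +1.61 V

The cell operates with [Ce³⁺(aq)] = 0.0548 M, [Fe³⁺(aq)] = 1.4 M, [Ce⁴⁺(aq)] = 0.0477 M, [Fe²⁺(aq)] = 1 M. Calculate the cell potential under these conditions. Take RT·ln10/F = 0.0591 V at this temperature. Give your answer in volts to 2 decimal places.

+0.83 V

Since E°(Ce⁴⁺/Ce³⁺) > E°(Fe³⁺/Fe²⁺), Ce⁴⁺/Ce³⁺ serves as the cathode.
The standard potential is +1.61 − (+0.77) = +0.84 V and the balanced reaction transfers n = 1 electron.
The balanced reaction is Ce⁴⁺(aq) + Fe²⁺(aq) → Ce³⁺(aq) + Fe³⁺(aq), so Q = ([Ce³⁺(aq)]·[Fe³⁺(aq)]) / ([Ce⁴⁺(aq)]·[Fe²⁺(aq)]) = 1.61 and log Q = 0.206.
Applying E = E° − (RT ln10/nF)·log Q gives +0.84 − (0.0591/1)(0.206) = +0.83 V.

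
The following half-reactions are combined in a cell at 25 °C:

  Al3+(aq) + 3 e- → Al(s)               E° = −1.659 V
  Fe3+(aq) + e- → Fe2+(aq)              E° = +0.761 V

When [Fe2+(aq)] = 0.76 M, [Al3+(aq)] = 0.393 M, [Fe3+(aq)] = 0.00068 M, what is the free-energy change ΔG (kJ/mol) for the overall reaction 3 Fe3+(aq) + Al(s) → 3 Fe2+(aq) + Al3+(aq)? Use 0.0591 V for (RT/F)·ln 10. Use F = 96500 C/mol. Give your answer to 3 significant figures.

−651 kJ/mol

E°cell = +0.761 − (−1.659) = +2.420 V; the balanced reaction transfers n = 3 electrons.
Q = ([Fe2+(aq)]^3·[Al3+(aq)]) / [Fe3+(aq)]^3 = 5.49×10^8, so log Q = 8.739 and E = +2.420 − (0.0591/3)(8.739) = +2.2478 V.
ΔG = −nFE = −(3)(96500)(+2.2478) J/mol = −651 kJ/mol.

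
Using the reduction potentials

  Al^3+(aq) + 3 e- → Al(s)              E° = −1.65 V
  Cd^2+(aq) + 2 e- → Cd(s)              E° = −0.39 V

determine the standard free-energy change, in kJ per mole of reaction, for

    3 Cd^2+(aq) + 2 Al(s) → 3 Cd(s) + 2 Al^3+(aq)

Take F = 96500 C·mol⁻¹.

In the reaction as written Cd^2+(aq) is reduced, so the Cd²⁺/Cd couple is the cathode and Al³⁺/Al is the anode.
E°cell = −0.39 − (−1.65) = +1.26 V; balancing electrons gives n = 6.
ΔG° = −nFE°cell = −(6)(96500)(+1.26) J/mol = −730 kJ/mol.

−730 kJ/mol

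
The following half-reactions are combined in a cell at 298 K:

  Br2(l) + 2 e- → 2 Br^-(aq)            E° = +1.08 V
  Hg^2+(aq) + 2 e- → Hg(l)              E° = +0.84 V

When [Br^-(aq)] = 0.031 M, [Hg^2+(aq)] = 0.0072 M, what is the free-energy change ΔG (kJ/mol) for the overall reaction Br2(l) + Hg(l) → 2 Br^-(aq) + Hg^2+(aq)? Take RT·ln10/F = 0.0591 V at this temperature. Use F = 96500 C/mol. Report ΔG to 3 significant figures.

E°cell = +1.08 − (+0.84) = +0.24 V; the balanced reaction transfers n = 2 electrons.
Q = [Br^-(aq)]^2·[Hg^2+(aq)] = 6.92×10^−6, so log Q = −5.160 and E = +0.24 − (0.0591/2)(−5.160) = +0.3925 V.
Finally ΔG = −nFE = −(2)(96500 C/mol)(+0.3925 V) = −75.8 kJ/mol.

−75.8 kJ/mol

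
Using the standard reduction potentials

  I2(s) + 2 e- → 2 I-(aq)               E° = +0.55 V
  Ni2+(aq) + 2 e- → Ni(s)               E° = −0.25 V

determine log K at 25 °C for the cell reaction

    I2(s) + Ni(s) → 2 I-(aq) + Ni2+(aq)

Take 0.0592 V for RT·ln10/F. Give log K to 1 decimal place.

The I₂/I⁻ couple is reduced (cathode); E°cell = +0.55 − (−0.25) = +0.80 V with n = 2.
At equilibrium E = 0, so log K = nE°cell / 0.0592 = (2)(+0.80) / 0.0592 = 27.0.

log K = 27.0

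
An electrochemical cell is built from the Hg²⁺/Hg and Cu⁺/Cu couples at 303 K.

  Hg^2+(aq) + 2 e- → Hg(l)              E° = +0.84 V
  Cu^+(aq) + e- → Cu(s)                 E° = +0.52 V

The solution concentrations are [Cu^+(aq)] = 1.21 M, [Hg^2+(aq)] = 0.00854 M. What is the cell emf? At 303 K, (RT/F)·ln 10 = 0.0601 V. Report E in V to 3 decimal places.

+0.253 V

Since E°(Hg²⁺/Hg) > E°(Cu⁺/Cu), Hg²⁺/Hg serves as the cathode.
The standard potential is +0.84 − (+0.52) = +0.32 V and the balanced reaction transfers n = 2 electrons.
Balancing gives Hg^2+(aq) + 2 Cu(s) → Hg(l) + 2 Cu^+(aq); hence Q = [Cu^+(aq)]^2 / [Hg^2+(aq)] = 171 (log Q = 2.234).
E = E° − (0.0601/n)·log Q = +0.32 − (0.0601/2)(2.234) = +0.253 V.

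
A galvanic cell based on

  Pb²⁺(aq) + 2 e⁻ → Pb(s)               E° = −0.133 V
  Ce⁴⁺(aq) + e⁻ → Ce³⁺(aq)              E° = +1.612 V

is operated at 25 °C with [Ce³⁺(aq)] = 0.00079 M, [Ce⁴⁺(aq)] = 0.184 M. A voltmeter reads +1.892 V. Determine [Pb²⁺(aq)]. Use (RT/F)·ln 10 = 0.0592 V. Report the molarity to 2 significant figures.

Ce⁴⁺/Ce³⁺ is the cathode (higher E°); E°cell = +1.612 − (−0.133) = +1.745 V with n = 2.
From the Nernst equation, log Q = n(E° − E)/0.0592 = 2·(+1.745 − (+1.892))/0.0592 = −4.966.
Balancing electrons gives 2 Ce⁴⁺(aq) + Pb(s) → 2 Ce³⁺(aq) + Pb²⁺(aq); thus Q = ([Ce³⁺(aq)]^2·[Pb²⁺(aq)]) / [Ce⁴⁺(aq)]^2.
Isolating [Pb²⁺(aq)] in Q = 10^{−4.966} yields log [Pb²⁺(aq)] = −0.232, i.e. 0.59 M.

0.59 M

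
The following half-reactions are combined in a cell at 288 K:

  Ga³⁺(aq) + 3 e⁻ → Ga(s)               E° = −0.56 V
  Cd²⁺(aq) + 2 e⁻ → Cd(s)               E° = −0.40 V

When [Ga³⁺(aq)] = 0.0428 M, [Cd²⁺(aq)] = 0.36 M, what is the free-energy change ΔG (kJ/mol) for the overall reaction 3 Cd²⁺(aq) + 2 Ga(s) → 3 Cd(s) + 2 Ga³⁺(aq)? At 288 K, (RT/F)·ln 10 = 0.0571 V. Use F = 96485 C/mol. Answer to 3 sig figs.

−100 kJ/mol

With Cd²⁺/Cd reduced at the cathode, E°cell = −0.40 − (−0.56) = +0.16 V and n = 6.
Q = [Ga³⁺(aq)]^2 / [Cd²⁺(aq)]^3 = 0.0393, so log Q = −1.406 and E = +0.16 − (0.0571/6)(−1.406) = +0.1734 V.
Then ΔG = −nFE = −6 × 96485 × +0.1734 J/mol = −100 kJ/mol.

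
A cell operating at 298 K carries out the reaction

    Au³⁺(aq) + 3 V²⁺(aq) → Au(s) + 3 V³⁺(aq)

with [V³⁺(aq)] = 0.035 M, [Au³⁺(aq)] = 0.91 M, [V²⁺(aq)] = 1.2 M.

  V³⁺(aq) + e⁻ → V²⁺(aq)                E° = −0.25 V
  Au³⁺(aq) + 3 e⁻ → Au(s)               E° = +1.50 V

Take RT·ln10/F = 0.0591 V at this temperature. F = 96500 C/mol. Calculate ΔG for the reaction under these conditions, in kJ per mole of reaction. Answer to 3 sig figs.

−533 kJ/mol

E°cell = +1.50 − (−0.25) = +1.75 V; the balanced reaction transfers n = 3 electrons.
Here Q = [V³⁺(aq)]^3 / ([Au³⁺(aq)]·[V²⁺(aq)]^3) = 2.73×10^−5 (log Q = −4.564), giving E = +1.75 − (0.0591/3)·(−4.564) = +1.8399 V.
ΔG = −nFE = −(3)(96500)(+1.8399) J/mol = −533 kJ/mol.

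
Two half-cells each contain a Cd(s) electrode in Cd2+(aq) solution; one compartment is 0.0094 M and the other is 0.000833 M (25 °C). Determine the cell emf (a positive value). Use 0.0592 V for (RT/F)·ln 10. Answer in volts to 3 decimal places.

For a concentration cell E°cell = 0, since both electrodes use the same couple.
The compartment with the higher Cd2+(aq) concentration (0.0094 M) acts as the cathode; ions are reduced there and produced at the dilute (0.000833 M) anode.
With n = 2, Ecell = −(0.0592/2)·log([dilute]/[conc]) = −(0.0592/2)·log(0.000833/0.0094) = +0.031 V.

0.031 V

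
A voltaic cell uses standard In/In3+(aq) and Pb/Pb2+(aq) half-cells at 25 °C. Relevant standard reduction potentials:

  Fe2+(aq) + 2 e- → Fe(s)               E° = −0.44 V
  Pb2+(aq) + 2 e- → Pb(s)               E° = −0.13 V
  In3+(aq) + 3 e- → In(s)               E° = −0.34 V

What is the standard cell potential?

+0.21 V

Of the two couples in this cell, the one with the more positive reduction potential is reduced at the cathode: here that is Pb²⁺/Pb (−0.13 V); In³⁺/In (−0.34 V) is the anode.
E°cell = E°(cathode) − E°(anode) = −0.13 − (−0.34) = +0.21 V.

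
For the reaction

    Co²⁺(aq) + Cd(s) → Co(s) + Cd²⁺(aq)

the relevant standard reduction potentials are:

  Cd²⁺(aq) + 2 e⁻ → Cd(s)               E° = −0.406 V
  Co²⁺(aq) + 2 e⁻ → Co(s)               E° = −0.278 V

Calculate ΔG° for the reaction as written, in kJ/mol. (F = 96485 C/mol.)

In the reaction as written Co²⁺(aq) is reduced, so the Co²⁺/Co couple is the cathode and Cd²⁺/Cd is the anode.
E°cell = −0.278 − (−0.406) = +0.128 V; balancing electrons gives n = 2.
ΔG° = −nFE°cell = −(2)(96485)(+0.128) J/mol = −24.7 kJ/mol.

−24.7 kJ/mol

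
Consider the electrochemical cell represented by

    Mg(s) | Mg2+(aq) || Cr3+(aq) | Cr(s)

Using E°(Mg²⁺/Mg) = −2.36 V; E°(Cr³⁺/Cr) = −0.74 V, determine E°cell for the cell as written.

By convention the left-hand electrode in cell notation is the anode (oxidation) and the right-hand electrode is the cathode (reduction).
E°cell = E°(right) − E°(left) = −0.74 − (−2.36) = +1.62 V.

+1.62 V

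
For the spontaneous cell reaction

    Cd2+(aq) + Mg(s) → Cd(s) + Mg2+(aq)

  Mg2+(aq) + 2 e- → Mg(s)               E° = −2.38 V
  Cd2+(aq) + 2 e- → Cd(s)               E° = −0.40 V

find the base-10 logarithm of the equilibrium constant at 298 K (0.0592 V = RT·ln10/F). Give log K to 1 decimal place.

log K = 66.9

The Cd²⁺/Cd couple is reduced (cathode); E°cell = −0.40 − (−2.38) = +1.98 V with n = 2.
At equilibrium E = 0, so log K = nE°cell / 0.0592 = (2)(+1.98) / 0.0592 = 66.9.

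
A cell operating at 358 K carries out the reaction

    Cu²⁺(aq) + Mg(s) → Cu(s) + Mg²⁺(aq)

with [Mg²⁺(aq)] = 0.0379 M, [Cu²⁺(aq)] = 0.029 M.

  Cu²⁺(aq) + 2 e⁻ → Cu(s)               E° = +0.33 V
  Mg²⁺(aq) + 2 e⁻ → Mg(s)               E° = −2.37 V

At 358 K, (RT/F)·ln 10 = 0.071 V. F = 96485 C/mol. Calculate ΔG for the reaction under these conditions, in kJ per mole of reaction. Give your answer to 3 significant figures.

−520 kJ/mol

With Cu²⁺/Cu reduced at the cathode, E°cell = +0.33 − (−2.37) = +2.70 V and n = 2.
The reaction quotient is [Mg²⁺(aq)] / [Cu²⁺(aq)] = 1.31; by Nernst, E = +2.70 − (0.071/2)(0.116) = +2.6959 V.
ΔG = −nFE = −(2)(96485)(+2.6959) J/mol = −520 kJ/mol.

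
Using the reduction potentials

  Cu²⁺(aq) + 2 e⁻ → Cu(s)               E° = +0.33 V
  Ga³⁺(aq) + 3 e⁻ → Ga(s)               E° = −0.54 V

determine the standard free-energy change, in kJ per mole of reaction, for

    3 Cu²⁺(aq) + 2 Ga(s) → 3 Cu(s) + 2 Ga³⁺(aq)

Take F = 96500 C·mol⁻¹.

In the reaction as written Cu²⁺(aq) is reduced, so the Cu²⁺/Cu couple is the cathode and Ga³⁺/Ga is the anode.
E°cell = +0.33 − (−0.54) = +0.87 V; balancing electrons gives n = 6.
ΔG° = −nFE°cell = −(6)(96500)(+0.87) J/mol = −504 kJ/mol.

−504 kJ/mol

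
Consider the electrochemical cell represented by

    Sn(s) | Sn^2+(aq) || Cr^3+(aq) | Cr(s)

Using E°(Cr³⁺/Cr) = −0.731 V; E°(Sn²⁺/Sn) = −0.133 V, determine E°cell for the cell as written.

By convention the left-hand electrode in cell notation is the anode (oxidation) and the right-hand electrode is the cathode (reduction).
E°cell = E°(right) − E°(left) = −0.731 − (−0.133) = −0.598 V.
The negative sign shows that, as written, the cell would require an external voltage to drive the reaction.

−0.598 V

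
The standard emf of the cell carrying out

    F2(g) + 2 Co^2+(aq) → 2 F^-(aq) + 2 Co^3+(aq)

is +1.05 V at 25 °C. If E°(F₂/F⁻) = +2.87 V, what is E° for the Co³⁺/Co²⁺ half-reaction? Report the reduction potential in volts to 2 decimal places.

+1.82 V

In the reaction as written the F₂/F⁻ couple is reduced (cathode) and Co³⁺/Co²⁺ is oxidized (anode), so E°cell = E°(F₂/F⁻) − E°(Co³⁺/Co²⁺).
E°(Co³⁺/Co²⁺) = E°(cathode) − E°cell = +2.87 − (+1.05) = +1.82 V.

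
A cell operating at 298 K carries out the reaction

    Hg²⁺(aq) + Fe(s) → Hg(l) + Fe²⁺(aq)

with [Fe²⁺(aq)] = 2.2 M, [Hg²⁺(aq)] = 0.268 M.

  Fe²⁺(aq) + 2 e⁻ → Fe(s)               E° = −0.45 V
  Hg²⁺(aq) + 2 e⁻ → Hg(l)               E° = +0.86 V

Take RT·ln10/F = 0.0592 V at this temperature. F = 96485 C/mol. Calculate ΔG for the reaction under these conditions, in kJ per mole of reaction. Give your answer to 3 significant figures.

The standard cell potential is +0.86 − (−0.45) = +1.31 V, with n = 2 electrons in the balanced equation.
Q = [Fe²⁺(aq)] / [Hg²⁺(aq)] = 8.21, so log Q = 0.914 and E = +1.31 − (0.0592/2)(0.914) = +1.2829 V.
ΔG = −nFE = −(2)(96485)(+1.2829) J/mol = −248 kJ/mol.

−248 kJ/mol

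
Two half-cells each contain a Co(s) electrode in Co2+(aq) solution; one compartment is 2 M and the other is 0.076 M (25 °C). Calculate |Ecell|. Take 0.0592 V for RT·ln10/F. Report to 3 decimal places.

0.042 V

For a concentration cell E°cell = 0, since both electrodes use the same couple.
The compartment with the higher Co2+(aq) concentration (2 M) acts as the cathode; ions are reduced there and produced at the dilute (0.076 M) anode.
With n = 2, Ecell = −(0.0592/2)·log([dilute]/[conc]) = −(0.0592/2)·log(0.076/2) = +0.042 V.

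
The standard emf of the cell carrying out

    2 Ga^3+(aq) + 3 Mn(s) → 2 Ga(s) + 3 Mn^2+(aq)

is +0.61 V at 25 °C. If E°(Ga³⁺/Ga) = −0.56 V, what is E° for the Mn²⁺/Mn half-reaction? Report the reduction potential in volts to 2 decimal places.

−1.17 V

In the reaction as written the Ga³⁺/Ga couple is reduced (cathode) and Mn²⁺/Mn is oxidized (anode), so E°cell = E°(Ga³⁺/Ga) − E°(Mn²⁺/Mn).
E°(Mn²⁺/Mn) = E°(cathode) − E°cell = −0.56 − (+0.61) = −1.17 V.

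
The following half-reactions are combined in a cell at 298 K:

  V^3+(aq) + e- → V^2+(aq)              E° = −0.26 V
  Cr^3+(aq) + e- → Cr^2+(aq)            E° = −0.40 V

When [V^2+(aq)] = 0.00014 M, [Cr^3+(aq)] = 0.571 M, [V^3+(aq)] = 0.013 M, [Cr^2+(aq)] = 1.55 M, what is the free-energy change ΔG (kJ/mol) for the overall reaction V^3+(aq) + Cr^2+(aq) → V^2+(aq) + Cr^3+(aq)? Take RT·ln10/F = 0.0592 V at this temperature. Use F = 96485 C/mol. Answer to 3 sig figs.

The standard cell potential is −0.26 − (−0.40) = +0.14 V, with n = 1 electron in the balanced equation.
Q = ([V^2+(aq)]·[Cr^3+(aq)]) / ([V^3+(aq)]·[Cr^2+(aq)]) = 0.00397, so log Q = −2.402 and E = +0.14 − (0.0592/1)(−2.402) = +0.2822 V.
Then ΔG = −nFE = −1 × 96485 × +0.2822 J/mol = −27.2 kJ/mol.

−27.2 kJ/mol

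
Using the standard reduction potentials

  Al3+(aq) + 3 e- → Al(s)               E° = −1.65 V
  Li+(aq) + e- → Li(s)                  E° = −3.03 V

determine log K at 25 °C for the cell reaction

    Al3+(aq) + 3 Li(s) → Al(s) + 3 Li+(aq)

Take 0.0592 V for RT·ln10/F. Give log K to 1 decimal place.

The Al³⁺/Al couple is reduced (cathode); E°cell = −1.65 − (−3.03) = +1.38 V with n = 3.
At equilibrium E = 0, so log K = nE°cell / 0.0592 = (3)(+1.38) / 0.0592 = 69.9.

log K = 69.9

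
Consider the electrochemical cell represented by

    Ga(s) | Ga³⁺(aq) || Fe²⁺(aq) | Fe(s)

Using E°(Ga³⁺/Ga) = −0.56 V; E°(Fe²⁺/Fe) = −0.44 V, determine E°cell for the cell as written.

By convention the left-hand electrode in cell notation is the anode (oxidation) and the right-hand electrode is the cathode (reduction).
E°cell = E°(right) − E°(left) = −0.44 − (−0.56) = +0.12 V.

+0.12 V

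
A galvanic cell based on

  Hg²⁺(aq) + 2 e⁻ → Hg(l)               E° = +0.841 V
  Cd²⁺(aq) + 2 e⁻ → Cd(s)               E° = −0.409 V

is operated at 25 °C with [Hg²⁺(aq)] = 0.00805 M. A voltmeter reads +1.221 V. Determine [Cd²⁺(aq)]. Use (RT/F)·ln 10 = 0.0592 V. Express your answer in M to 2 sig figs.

The Hg²⁺/Hg couple has the larger reduction potential, so it is the cathode: E°cell = +0.841 − (−0.409) = +1.250 V and n = 2.
Since E = E° − (0.0592/n)·log Q, log Q = n(E° − E)/0.0592 = 0.980.
The balanced reaction is Hg²⁺(aq) + Cd(s) → Hg(l) + Cd²⁺(aq), so Q = [Cd²⁺(aq)] / [Hg²⁺(aq)].
Solving for the unknown gives log [Cd²⁺(aq)] = −1.114, so [Cd²⁺(aq)] ≈ 0.077 M.

0.077 M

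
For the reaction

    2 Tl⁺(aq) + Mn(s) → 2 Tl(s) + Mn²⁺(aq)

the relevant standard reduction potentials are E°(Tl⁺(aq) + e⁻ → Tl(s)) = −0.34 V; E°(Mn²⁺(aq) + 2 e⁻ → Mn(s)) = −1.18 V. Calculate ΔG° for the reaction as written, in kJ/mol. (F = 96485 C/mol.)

−162 kJ/mol

In the reaction as written Tl⁺(aq) is reduced, so the Tl⁺/Tl couple is the cathode and Mn²⁺/Mn is the anode.
E°cell = −0.34 − (−1.18) = +0.84 V; balancing electrons gives n = 2.
ΔG° = −nFE°cell = −(2)(96485)(+0.84) J/mol = −162 kJ/mol.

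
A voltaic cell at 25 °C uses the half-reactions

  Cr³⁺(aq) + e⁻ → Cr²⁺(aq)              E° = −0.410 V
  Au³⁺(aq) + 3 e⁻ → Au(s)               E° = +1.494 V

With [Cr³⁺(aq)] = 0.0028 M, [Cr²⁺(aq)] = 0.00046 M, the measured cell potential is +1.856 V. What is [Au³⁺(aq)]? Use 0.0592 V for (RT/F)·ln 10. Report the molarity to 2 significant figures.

0.83 M

With Au³⁺/Au at the cathode and Cr³⁺/Cr²⁺ at the anode, E°cell = +1.494 − (−0.410) = +1.904 V (n = 3).
Rearranging E = E° − (0.0592/n)·log Q gives log Q = 3(+1.904 − (+1.856))/0.0592 = 2.432.
The balanced reaction is Au³⁺(aq) + 3 Cr²⁺(aq) → Au(s) + 3 Cr³⁺(aq), so Q = [Cr³⁺(aq)]^3 / ([Au³⁺(aq)]·[Cr²⁺(aq)]^3).
Substituting the known concentrations and solving, log [Au³⁺(aq)] = −0.079 and [Au³⁺(aq)] = 0.83 M.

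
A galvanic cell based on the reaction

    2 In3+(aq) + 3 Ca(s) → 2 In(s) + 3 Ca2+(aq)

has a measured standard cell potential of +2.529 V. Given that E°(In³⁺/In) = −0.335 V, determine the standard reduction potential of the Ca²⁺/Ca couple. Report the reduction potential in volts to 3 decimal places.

In the reaction as written the In³⁺/In couple is reduced (cathode) and Ca²⁺/Ca is oxidized (anode), so E°cell = E°(In³⁺/In) − E°(Ca²⁺/Ca).
E°(Ca²⁺/Ca) = E°(cathode) − E°cell = −0.335 − (+2.529) = −2.864 V.

−2.864 V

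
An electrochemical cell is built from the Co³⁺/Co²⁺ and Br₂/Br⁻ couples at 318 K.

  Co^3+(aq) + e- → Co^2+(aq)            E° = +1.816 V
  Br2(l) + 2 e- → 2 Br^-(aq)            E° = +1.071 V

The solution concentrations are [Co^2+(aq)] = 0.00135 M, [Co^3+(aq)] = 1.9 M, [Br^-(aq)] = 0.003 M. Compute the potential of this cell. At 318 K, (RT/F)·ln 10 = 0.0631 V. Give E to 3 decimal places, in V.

+0.784 V

Since E°(Co³⁺/Co²⁺) > E°(Br₂/Br⁻), Co³⁺/Co²⁺ serves as the cathode.
The standard potential is +1.816 − (+1.071) = +0.745 V and the balanced reaction transfers n = 2 electrons.
Balancing gives 2 Co^3+(aq) + 2 Br^-(aq) → 2 Co^2+(aq) + Br2(l); hence Q = [Co^2+(aq)]^2 / ([Co^3+(aq)]^2·[Br^-(aq)]^2) = 0.0561 (log Q = −1.251).
E = E° − (0.0631/n)·log Q = +0.745 − (0.0631/2)(−1.251) = +0.784 V.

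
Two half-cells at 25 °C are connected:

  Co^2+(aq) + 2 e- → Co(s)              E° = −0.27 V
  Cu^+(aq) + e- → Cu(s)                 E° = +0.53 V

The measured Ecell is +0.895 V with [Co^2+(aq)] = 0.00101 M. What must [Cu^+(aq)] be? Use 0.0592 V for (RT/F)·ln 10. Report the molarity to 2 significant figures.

With Cu⁺/Cu at the cathode and Co²⁺/Co at the anode, E°cell = +0.53 − (−0.27) = +0.80 V (n = 2).
Since E = E° − (0.0592/n)·log Q, log Q = n(E° − E)/0.0592 = −3.209.
For 2 Cu^+(aq) + Co(s) → 2 Cu(s) + Co^2+(aq), the reaction quotient is Q = [Co^2+(aq)] / [Cu^+(aq)]^2.
Substituting the known concentrations and solving, log [Cu^+(aq)] = 0.107 and [Cu^+(aq)] = 1.3 M.

1.3 M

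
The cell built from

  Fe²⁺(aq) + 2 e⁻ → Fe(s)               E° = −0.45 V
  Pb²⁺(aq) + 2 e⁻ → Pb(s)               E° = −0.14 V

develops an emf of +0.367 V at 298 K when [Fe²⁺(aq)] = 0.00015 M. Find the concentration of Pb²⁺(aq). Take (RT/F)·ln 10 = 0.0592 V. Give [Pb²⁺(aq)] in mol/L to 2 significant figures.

0.013 M

Pb²⁺/Pb is the cathode (higher E°); E°cell = −0.14 − (−0.45) = +0.31 V with n = 2.
From the Nernst equation, log Q = n(E° − E)/0.0592 = 2·(+0.31 − (+0.367))/0.0592 = −1.926.
Balancing electrons gives Pb²⁺(aq) + Fe(s) → Pb(s) + Fe²⁺(aq); thus Q = [Fe²⁺(aq)] / [Pb²⁺(aq)].
Substituting the known concentrations and solving, log [Pb²⁺(aq)] = −1.898 and [Pb²⁺(aq)] = 0.013 M.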